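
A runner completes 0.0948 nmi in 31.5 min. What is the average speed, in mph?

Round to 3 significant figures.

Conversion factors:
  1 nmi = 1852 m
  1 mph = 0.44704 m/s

0.0948 nmi × 1852 → 175.57 m
31.5 min × 60 → 1890 s
v = d / t = 175.57 m / 1890 s = 0.0928942 m/s
0.0928942 m/s ÷ (0.44704 m/s/mph) = 0.207798 mph

0.208 mph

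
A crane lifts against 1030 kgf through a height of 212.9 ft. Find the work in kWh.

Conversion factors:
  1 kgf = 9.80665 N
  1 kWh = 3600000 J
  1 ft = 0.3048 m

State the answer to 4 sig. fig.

0.1821 kWh

1030 kgf × 9.80665 = 10100.8 N
212.9 ft × 0.3048 = 64.8919 m
W = F × d = 10100.8 N × 64.8919 m = 655460 J
655460 J ÷ (3600000 J/kWh) = 0.182072 kWh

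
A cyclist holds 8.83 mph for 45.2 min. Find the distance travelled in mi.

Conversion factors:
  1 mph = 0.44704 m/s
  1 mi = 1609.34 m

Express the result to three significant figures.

8.83 mph × 0.44704 = 3.94736 m/s
45.2 min × 60 = 2712 s
d = v × t = 3.94736 m/s × 2712 s = 10705.2 m
10705.2 m ÷ (1609.34 m/mi) = 6.65192 mi

6.65 mi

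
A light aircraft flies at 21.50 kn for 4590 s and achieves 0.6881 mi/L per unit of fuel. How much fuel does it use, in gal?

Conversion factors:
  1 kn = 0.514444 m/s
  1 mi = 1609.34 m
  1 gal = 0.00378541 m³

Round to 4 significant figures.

12.11 gal

21.50 kn → 11.0605 m/s
d = v × t = 11.0605 × 4590 = 50767.7 m
0.6881 mi/L → 1.10739×10⁶ m/m³
V = d / (distance per unit fuel) = 50767.7 / 1.10739×10⁶ = 0.0458445 m³
In gal: 0.0458445 / 0.00378541 = 12.1108 gal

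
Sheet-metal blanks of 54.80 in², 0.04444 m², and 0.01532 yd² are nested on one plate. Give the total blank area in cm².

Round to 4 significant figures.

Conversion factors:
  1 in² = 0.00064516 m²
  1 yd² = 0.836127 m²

54.80 in² × 0.00064516 → 0.0353548 m²
0.04444 m² (already m²)
0.01532 yd² × 0.836127 → 0.0128095 m²
Sum: 0.0353548 + 0.04444 + 0.0128095 = 0.0926043 m²
In cm²: 0.0926043 / 0.0001 = 926.043 cm²

926.0 cm²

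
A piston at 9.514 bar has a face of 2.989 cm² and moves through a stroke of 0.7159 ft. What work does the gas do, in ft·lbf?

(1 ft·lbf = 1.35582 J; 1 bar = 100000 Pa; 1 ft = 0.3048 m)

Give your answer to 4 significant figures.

9.514 bar → 951400 Pa
2.989 cm² → 2.989×10⁻⁴ m²
F = P × A = 951400 × 2.989×10⁻⁴ = 284.373 N
0.7159 ft → 0.218206 m
W = F × d = 284.373 × 0.218206 = 62.0519 J
In ft·lbf: 62.0519 / 1.35582 = 45.7671 ft·lbf

45.77 ft·lbf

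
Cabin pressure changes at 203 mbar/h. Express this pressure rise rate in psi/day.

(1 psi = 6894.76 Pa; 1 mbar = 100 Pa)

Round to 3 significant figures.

203 mbar/h × 100 Pa/mbar ÷ 3600 s/h = 5.63889 Pa/s
5.63889 Pa/s ÷ 6894.76 Pa/psi × 86400 s/day = 70.6624 psi/day

70.7 psi/day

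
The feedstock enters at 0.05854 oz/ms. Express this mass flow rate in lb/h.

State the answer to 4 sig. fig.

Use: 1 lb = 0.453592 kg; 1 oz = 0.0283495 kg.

0.05854 oz/ms × 0.0283495 kg/oz ÷ 0.001 s/ms = 1.65958 kg/s
1.65958 kg/s ÷ 0.453592 kg/lb × 3600 s/h = 13171.5 lb/h

1.317×10⁴ lb/h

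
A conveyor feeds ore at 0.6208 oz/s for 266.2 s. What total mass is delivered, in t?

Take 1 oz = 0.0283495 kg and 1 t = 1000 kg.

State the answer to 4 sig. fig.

0.004685 t

0.6208 oz/s → 0.0175994 kg/s
m = ṁ × t = 0.0175994 × 266.2 = 4.68496 kg
In t: 4.68496 / 1000 = 0.00468496 t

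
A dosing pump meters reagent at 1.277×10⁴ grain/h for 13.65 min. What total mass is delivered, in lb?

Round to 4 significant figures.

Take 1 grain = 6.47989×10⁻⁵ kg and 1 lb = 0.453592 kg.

1.277×10⁴ grain/h → 2.29856×10⁻⁴ kg/s
13.65 min → 819 s
m = ṁ × t = 2.29856×10⁻⁴ × 819 = 0.188252 kg
In lb: 0.188252 / 0.453592 = 0.415025 lb

0.4150 lb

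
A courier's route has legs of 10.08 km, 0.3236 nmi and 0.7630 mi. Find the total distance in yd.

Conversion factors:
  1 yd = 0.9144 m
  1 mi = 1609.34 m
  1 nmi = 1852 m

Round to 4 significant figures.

1.302×10⁴ yd

10.08 km × 1000 = 10080 m
0.3236 nmi × 1852 = 599.307 m
0.7630 mi × 1609.34 = 1227.93 m
Sum: 10080 + 599.307 + 1227.93 = 11907.2 m
In yd: 11907.2 / 0.9144 = 13021.9 yd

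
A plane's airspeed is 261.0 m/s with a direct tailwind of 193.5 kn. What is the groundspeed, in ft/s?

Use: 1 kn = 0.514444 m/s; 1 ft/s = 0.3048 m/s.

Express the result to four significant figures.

261.0 m/s (already m/s)
193.5 kn × 0.514444 = 99.5449 m/s
Combined: 261 + 99.5449 = 360.545 m/s
In ft/s: 360.545 / 0.3048 = 1182.89 ft/s

1183 ft/s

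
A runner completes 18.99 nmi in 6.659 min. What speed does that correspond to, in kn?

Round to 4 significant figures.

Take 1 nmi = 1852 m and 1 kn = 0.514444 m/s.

18.99 nmi × 1852 → 35169.5 m
6.659 min × 60 → 399.54 s
v = d / t = 35169.5 m / 399.54 s = 88.025 m/s
88.025 m/s ÷ (0.514444 m/s/kn) = 171.107 kn

171.1 kn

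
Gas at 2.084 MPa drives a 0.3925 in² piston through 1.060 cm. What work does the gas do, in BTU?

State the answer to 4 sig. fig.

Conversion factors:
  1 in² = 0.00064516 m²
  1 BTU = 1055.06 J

2.084 MPa → 2.084×10⁶ Pa
0.3925 in² → 2.53225×10⁻⁴ m²
F = P × A = 2.084×10⁶ × 2.53225×10⁻⁴ = 527.721 N
1.060 cm → 0.0106 m
W = F × d = 527.721 × 0.0106 = 5.59384 J
In BTU: 5.59384 / 1055.06 = 0.00530192 BTU

0.005302 BTU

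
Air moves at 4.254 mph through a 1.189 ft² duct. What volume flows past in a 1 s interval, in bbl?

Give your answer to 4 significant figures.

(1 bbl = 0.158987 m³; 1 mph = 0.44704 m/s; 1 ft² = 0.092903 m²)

4.254 mph × 0.44704 = 1.90171 m/s
1.189 ft² × 0.092903 = 0.110462 m²
V = v × A × t = 1.90171 m/s × 0.110462 m² × 1 s = 0.210067 m³
0.210067 m³ ÷ (0.158987 m³/bbl) = 1.32128 bbl

1.321 bbl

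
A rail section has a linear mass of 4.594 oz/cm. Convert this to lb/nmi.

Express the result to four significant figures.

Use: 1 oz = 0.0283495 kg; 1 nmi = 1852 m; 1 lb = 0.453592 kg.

4.594 oz/cm × 0.0283495 kg/oz ÷ 0.01 m/cm = 13.0238 kg/m
13.0238 kg/m ÷ 0.453592 kg/lb × 1852 m/nmi = 53175.7 lb/nmi

5.318×10⁴ lb/nmi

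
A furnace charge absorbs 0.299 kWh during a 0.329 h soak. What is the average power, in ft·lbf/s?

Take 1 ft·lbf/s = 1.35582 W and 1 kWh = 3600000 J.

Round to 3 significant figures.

670 ft·lbf/s

0.299 kWh × 3600000 → 1.0764×10⁶ J
0.329 h × 3600 → 1184.4 s
P = E / t = 1.0764×10⁶ J / 1184.4 s = 908.815 W
908.815 W ÷ (1.35582 W/ft·lbf/s) = 670.307 ft·lbf/s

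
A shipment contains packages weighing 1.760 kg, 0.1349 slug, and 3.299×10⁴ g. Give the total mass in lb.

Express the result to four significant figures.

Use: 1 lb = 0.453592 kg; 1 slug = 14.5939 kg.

1.760 kg (already kg)
0.1349 slug × 14.5939 → 1.96872 kg
3.299×10⁴ g × 0.001 → 32.99 kg
Total: 1.76 + 1.96872 + 32.99 = 36.7187 kg
In lb: 36.7187 / 0.453592 = 80.9509 lb

80.95 lb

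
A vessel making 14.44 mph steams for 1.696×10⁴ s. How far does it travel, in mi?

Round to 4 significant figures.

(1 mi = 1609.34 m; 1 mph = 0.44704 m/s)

14.44 mph × 0.44704 → 6.45526 m/s
d = v × t = 6.45526 m/s × 16960 s = 109481 m
109481 m ÷ (1609.34 m/mi) = 68.0285 mi

68.03 mi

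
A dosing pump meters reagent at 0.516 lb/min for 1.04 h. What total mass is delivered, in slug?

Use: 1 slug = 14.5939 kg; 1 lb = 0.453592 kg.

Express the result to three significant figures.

1.00 slug

0.516 lb/min → 0.00390089 kg/s
1.04 h → 3744 s
m = ṁ × t = 0.00390089 × 3744 = 14.6049 kg
In slug: 14.6049 / 14.5939 = 1.00075 slug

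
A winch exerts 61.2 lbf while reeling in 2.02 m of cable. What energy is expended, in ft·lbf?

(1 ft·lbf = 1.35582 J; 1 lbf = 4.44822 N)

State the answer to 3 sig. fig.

406 ft·lbf

61.2 lbf × 4.44822 = 272.231 N
W = F × d = 272.231 N × 2.02 m = 549.907 J
549.907 J ÷ (1.35582 J/ft·lbf) = 405.59 ft·lbf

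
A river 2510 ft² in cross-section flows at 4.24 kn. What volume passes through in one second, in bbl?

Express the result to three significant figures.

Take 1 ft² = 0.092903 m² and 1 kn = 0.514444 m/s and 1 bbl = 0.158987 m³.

4.24 kn × 0.514444 → 2.18124 m/s
2510 ft² × 0.092903 → 233.187 m²
V = v × A × t = 2.18124 m/s × 233.187 m² × 1 s = 508.637 m³
508.637 m³ ÷ (0.158987 m³/bbl) = 3199.24 bbl

3200 bbl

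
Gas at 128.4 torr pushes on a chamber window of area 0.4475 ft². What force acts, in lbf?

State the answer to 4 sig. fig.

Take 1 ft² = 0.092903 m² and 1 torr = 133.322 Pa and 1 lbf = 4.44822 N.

128.4 torr × 133.322 → 17118.5 Pa
0.4475 ft² × 0.092903 → 0.0415741 m²
F = P × A = 17118.5 Pa × 0.0415741 m² = 711.686 N
711.686 N ÷ (4.44822 N/lbf) = 159.993 lbf

160.0 lbf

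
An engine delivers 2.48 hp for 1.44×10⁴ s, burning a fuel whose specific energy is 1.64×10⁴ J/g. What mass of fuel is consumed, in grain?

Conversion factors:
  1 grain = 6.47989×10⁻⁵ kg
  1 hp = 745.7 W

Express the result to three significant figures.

2.48 hp → 1849.34 W
E = P × t = 1849.34 × 14400 = 2.66305×10⁷ J
1.64×10⁴ J/g → 1.64×10⁷ J/kg
m = E / e_s = 2.66305×10⁷ / 1.64×10⁷ = 1.62381 kg
In grain: 1.62381 / 6.47989×10⁻⁵ = 25059.2 grain

2.51×10⁴ grain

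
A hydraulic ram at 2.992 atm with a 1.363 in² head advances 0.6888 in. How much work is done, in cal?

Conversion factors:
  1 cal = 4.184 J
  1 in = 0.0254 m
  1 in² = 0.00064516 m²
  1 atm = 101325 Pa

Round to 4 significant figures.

1.115 cal

2.992 atm → 303164 Pa
1.363 in² → 8.79353×10⁻⁴ m²
F = P × A = 303164 × 8.79353×10⁻⁴ = 266.588 N
0.6888 in → 0.0174955 m
W = F × d = 266.588 × 0.0174955 = 4.66409 J
In cal: 4.66409 / 4.184 = 1.11474 cal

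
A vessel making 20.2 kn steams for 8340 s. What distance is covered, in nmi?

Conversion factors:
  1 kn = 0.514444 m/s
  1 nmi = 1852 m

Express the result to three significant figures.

46.8 nmi

20.2 kn × 0.514444 → 10.3918 m/s
d = v × t = 10.3918 m/s × 8340 s = 86667.6 m
86667.6 m ÷ (1852 m/nmi) = 46.7968 nmi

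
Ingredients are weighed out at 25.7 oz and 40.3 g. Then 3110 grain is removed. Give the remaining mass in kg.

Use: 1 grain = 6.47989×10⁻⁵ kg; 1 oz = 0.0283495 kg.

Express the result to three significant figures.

0.567 kg

25.7 oz × 0.0283495 → 0.728582 kg
40.3 g × 0.001 → 0.0403 kg
3110 grain × 6.47989×10⁻⁵ → 0.201525 kg
Net: 0.728582 + 0.0403 − 0.201525 = 0.567357 kg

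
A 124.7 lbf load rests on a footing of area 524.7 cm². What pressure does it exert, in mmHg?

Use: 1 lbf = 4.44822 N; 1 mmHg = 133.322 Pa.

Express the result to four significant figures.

124.7 lbf × 4.44822 → 554.693 N
524.7 cm² × 0.0001 → 0.05247 m²
P = F / A = 554.693 N / 0.05247 m² = 10571.6 Pa
10571.6 Pa ÷ (133.322 Pa/mmHg) = 79.2937 mmHg

79.29 mmHg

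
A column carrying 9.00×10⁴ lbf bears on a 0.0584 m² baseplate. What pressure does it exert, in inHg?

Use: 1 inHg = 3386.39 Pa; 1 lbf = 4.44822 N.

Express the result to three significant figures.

2020 inHg

9.00×10⁴ lbf × 4.44822 = 400340 N
P = F / A = 400340 N / 0.0584 m² = 6.85514×10⁶ Pa
6.85514×10⁶ Pa ÷ (3386.39 Pa/inHg) = 2024.32 inHg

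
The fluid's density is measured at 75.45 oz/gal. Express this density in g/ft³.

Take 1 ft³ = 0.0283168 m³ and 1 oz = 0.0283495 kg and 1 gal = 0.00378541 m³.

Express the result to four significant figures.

75.45 oz/gal × 0.0283495 kg/oz ÷ 0.00378541 m³/gal = 565.056 kg/m³
565.056 kg/m³ ÷ 0.001 kg/g × 0.0283168 m³/ft³ = 16000.6 g/ft³

1.600×10⁴ g/ft³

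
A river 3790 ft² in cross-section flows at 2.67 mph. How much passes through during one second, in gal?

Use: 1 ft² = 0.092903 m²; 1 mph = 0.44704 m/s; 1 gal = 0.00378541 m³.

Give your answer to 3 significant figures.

1.11×10⁵ gal

2.67 mph × 0.44704 → 1.1936 m/s
3790 ft² × 0.092903 → 352.102 m²
V = v × A × t = 1.1936 m/s × 352.102 m² × 1 s = 420.269 m³
420.269 m³ ÷ (0.00378541 m³/gal) = 111023 gal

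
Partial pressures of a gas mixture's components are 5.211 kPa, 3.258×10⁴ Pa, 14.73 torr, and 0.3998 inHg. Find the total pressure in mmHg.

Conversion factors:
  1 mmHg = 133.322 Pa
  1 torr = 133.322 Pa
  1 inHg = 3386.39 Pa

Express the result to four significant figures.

5.211 kPa × 1000 = 5211 Pa
3.258×10⁴ Pa (already Pa)
14.73 torr × 133.322 = 1963.83 Pa
0.3998 inHg × 3386.39 = 1353.88 Pa
Total: 5211 + 32580 + 1963.83 + 1353.88 = 41108.7 Pa
In mmHg: 41108.7 / 133.322 = 308.341 mmHg

308.3 mmHg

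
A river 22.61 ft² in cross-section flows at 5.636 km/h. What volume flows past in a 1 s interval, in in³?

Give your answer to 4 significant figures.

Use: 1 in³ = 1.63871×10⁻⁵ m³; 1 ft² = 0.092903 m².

5.636 km/h × (1/3.6) → 1.56556 m/s
22.61 ft² × 0.092903 → 2.10054 m²
V = v × A × t = 1.56556 m/s × 2.10054 m² × 1 s = 3.28852 m³
3.28852 m³ ÷ (1.63871×10⁻⁵ m³/in³) = 200677 in³

2.007×10⁵ in³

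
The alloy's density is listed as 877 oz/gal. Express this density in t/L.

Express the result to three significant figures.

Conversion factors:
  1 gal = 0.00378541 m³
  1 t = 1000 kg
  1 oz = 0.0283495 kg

877 oz/gal × 0.0283495 kg/oz ÷ 0.00378541 m³/gal = 6567.98 kg/m³
6567.98 kg/m³ ÷ 1000 kg/t × 0.001 m³/L = 0.00656798 t/L

0.00657 t/L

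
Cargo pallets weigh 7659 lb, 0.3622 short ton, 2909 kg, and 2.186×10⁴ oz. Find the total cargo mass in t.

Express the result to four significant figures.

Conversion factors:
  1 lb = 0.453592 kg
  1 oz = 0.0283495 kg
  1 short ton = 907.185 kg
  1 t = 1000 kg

7659 lb × 0.453592 → 3474.06 kg
0.3622 short ton × 907.185 → 328.582 kg
2909 kg (already kg)
2.186×10⁴ oz × 0.0283495 → 619.72 kg
Total: 3474.06 + 328.582 + 2909 + 619.72 = 7331.36 kg
In t: 7331.36 / 1000 = 7.33136 t

7.331 t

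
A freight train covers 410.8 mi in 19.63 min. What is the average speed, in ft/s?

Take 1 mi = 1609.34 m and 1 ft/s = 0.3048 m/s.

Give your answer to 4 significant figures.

1842 ft/s

410.8 mi × 1609.34 = 661117 m
19.63 min × 60 = 1177.8 s
v = d / t = 661117 m / 1177.8 s = 561.315 m/s
561.315 m/s ÷ (0.3048 m/s/ft/s) = 1841.58 ft/s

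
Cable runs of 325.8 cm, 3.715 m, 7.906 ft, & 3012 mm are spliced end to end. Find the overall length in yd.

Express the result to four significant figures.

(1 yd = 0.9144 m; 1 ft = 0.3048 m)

13.56 yd

325.8 cm × 0.01 → 3.258 m
3.715 m (already m)
7.906 ft × 0.3048 → 2.40975 m
3012 mm × 0.001 → 3.012 m
Total: 3.258 + 3.715 + 2.40975 + 3.012 = 12.3948 m
In yd: 12.3948 / 0.9144 = 13.5551 yd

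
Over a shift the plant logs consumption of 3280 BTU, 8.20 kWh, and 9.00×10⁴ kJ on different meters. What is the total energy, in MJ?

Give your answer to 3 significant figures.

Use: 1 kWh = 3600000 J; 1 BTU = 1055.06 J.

3280 BTU × 1055.06 = 3.4606×10⁶ J
8.20 kWh × 3600000 = 2.952×10⁷ J
9.00×10⁴ kJ × 1000 = 9×10⁷ J
Combined: 3.4606×10⁶ + 2.952×10⁷ + 9×10⁷ = 1.22981×10⁸ J
In MJ: 1.22981×10⁸ / 1000000 = 122.981 MJ

123 MJ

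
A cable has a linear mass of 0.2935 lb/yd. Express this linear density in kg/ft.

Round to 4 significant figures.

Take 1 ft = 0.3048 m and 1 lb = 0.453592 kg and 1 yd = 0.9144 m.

0.2935 lb/yd × 0.453592 kg/lb ÷ 0.9144 m/yd = 0.145592 kg/m
0.145592 kg/m × 0.3048 m/ft = 0.0443764 kg/ft

0.04438 kg/ft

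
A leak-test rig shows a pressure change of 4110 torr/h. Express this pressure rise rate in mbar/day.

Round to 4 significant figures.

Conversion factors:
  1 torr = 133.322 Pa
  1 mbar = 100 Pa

4110 torr/h × 133.322 Pa/torr ÷ 3600 s/h = 152.209 Pa/s
152.209 Pa/s ÷ 100 Pa/mbar × 86400 s/day = 131509 mbar/day

1.315×10⁵ mbar/day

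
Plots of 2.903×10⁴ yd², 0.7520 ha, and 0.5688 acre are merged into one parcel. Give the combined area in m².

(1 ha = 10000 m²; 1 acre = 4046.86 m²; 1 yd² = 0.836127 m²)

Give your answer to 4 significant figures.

2.903×10⁴ yd² × 0.836127 = 24272.8 m²
0.7520 ha × 10000 = 7520 m²
0.5688 acre × 4046.86 = 2301.85 m²
Total: 24272.8 + 7520 + 2301.85 = 34094.6 m²

3.409×10⁴ m²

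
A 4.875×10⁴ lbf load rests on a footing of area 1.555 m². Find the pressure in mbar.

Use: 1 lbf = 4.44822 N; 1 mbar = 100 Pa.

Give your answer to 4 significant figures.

4.875×10⁴ lbf × 4.44822 → 216851 N
P = F / A = 216851 N / 1.555 m² = 139454 Pa
139454 Pa ÷ (100 Pa/mbar) = 1394.54 mbar

1395 mbar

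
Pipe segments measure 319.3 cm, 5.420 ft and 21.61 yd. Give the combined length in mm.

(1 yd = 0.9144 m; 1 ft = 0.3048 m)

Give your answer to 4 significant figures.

319.3 cm × 0.01 → 3.193 m
5.420 ft × 0.3048 → 1.65202 m
21.61 yd × 0.9144 → 19.7602 m
Total: 3.193 + 1.65202 + 19.7602 = 24.6052 m
In mm: 24.6052 / 0.001 = 24605.2 mm

2.461×10⁴ mm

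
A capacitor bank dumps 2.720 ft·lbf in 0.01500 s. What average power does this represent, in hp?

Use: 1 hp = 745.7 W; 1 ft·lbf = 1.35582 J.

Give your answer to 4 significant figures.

0.3297 hp

2.720 ft·lbf × 1.35582 = 3.68783 J
P = E / t = 3.68783 J / 0.015 s = 245.855 W
245.855 W ÷ (745.7 W/hp) = 0.329697 hp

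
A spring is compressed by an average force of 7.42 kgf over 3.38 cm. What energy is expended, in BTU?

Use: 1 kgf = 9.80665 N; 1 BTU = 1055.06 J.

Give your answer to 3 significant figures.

0.00233 BTU

7.42 kgf × 9.80665 → 72.7653 N
3.38 cm × 0.01 → 0.0338 m
W = F × d = 72.7653 N × 0.0338 m = 2.45947 J
2.45947 J ÷ (1055.06 J/BTU) = 0.00233112 BTU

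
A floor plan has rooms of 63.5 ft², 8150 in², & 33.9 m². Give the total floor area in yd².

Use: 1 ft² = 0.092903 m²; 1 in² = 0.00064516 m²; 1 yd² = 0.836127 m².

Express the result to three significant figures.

63.5 ft² × 0.092903 = 5.89934 m²
8150 in² × 0.00064516 = 5.25805 m²
33.9 m² (already m²)
Sum: 5.89934 + 5.25805 + 33.9 = 45.0574 m²
In yd²: 45.0574 / 0.836127 = 53.8882 yd²

53.9 yd²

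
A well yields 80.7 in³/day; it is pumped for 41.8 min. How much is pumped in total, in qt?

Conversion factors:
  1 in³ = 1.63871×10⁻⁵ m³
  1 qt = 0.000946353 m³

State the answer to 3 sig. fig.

0.0406 qt

80.7 in³/day → 1.5306×10⁻⁸ m³/s
41.8 min → 2508 s
V = Q × t = 1.5306×10⁻⁸ × 2508 = 3.83874×10⁻⁵ m³
In qt: 3.83874×10⁻⁵ / 0.000946353 = 0.0405635 qt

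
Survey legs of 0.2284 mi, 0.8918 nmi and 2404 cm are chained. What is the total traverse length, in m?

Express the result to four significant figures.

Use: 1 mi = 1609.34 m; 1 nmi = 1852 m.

2043 m

0.2284 mi × 1609.34 = 367.573 m
0.8918 nmi × 1852 = 1651.61 m
2404 cm × 0.01 = 24.04 m
Sum: 367.573 + 1651.61 + 24.04 = 2043.22 m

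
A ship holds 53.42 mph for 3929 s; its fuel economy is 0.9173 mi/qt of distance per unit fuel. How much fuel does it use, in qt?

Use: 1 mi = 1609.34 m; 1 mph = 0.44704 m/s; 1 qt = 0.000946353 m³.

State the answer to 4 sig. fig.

63.56 qt

53.42 mph → 23.8809 m/s
d = v × t = 23.8809 × 3929 = 93828.1 m
0.9173 mi/qt → 1.55993×10⁶ m/m³
V = d / (distance per unit fuel) = 93828.1 / 1.55993×10⁶ = 0.0601489 m³
In qt: 0.0601489 / 0.000946353 = 63.5586 qt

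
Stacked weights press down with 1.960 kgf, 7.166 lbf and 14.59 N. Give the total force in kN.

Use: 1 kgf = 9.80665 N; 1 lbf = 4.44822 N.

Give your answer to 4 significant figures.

0.06569 kN

1.960 kgf × 9.80665 → 19.221 N
7.166 lbf × 4.44822 → 31.8759 N
14.59 N (already N)
Total: 19.221 + 31.8759 + 14.59 = 65.6869 N
In kN: 65.6869 / 1000 = 0.0656869 kN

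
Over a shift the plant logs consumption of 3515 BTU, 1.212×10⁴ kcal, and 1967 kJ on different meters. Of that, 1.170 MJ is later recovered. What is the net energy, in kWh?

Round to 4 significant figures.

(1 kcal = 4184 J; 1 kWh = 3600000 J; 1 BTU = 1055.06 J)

15.34 kWh

3515 BTU × 1055.06 → 3.70854×10⁶ J
1.212×10⁴ kcal × 4184 → 5.07101×10⁷ J
1967 kJ × 1000 → 1.967×10⁶ J
1.170 MJ × 1000000 → 1.17×10⁶ J
Result: 3.70854×10⁶ + 5.07101×10⁷ + 1.967×10⁶ − 1.17×10⁶ = 5.52156×10⁷ J
In kWh: 5.52156×10⁷ / 3600000 = 15.3377 kWh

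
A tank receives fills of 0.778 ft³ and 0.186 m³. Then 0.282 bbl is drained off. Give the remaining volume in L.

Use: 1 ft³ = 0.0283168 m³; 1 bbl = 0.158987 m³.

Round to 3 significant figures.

0.778 ft³ × 0.0283168 = 0.0220305 m³
0.186 m³ (already m³)
0.282 bbl × 0.158987 = 0.0448343 m³
Result: 0.0220305 + 0.186 − 0.0448343 = 0.163196 m³
In L: 0.163196 / 0.001 = 163.196 L

163 L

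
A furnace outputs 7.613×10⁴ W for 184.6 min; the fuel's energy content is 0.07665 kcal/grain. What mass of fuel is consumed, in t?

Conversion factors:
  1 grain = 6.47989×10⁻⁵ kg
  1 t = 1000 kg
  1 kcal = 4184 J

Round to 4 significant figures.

184.6 min → 11076 s
E = P × t = 76130 × 11076 = 8.43216×10⁸ J
0.07665 kcal/grain → 4.94921×10⁶ J/kg
m = E / e_s = 8.43216×10⁸ / 4.94921×10⁶ = 170.374 kg
In t: 170.374 / 1000 = 0.170374 t

0.1704 t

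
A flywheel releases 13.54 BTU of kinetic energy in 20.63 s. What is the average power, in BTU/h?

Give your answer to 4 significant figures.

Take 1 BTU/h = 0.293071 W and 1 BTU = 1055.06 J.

2363 BTU/h

13.54 BTU × 1055.06 = 14285.5 J
P = E / t = 14285.5 J / 20.63 s = 692.462 W
692.462 W ÷ (0.293071 W/BTU/h) = 2362.78 BTU/h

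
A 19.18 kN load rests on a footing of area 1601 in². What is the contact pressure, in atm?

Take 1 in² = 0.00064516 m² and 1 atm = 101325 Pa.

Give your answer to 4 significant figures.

0.1833 atm

19.18 kN × 1000 = 19180 N
1601 in² × 0.00064516 = 1.0329 m²
P = F / A = 19180 N / 1.0329 m² = 18569.1 Pa
18569.1 Pa ÷ (101325 Pa/atm) = 0.183263 atm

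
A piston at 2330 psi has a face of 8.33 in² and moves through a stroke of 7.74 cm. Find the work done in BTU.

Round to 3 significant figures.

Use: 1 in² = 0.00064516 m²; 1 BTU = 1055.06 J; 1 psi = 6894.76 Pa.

2330 psi → 1.60648×10⁷ Pa
8.33 in² → 0.00537418 m²
F = P × A = 1.60648×10⁷ × 0.00537418 = 86335.1 N
7.74 cm → 0.0774 m
W = F × d = 86335.1 × 0.0774 = 6682.34 J
In BTU: 6682.34 / 1055.06 = 6.33361 BTU

6.33 BTU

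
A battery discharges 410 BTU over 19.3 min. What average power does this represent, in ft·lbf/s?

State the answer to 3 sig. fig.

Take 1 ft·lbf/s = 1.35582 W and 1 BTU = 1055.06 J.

276 ft·lbf/s

410 BTU × 1055.06 → 432575 J
19.3 min × 60 → 1158 s
P = E / t = 432575 J / 1158 s = 373.554 W
373.554 W ÷ (1.35582 W/ft·lbf/s) = 275.519 ft·lbf/s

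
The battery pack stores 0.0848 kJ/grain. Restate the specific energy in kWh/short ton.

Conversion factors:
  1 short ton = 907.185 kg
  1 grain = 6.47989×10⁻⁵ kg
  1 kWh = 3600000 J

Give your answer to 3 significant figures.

0.0848 kJ/grain × 1000 J/kJ ÷ 6.47989×10⁻⁵ kg/grain = 1.30866×10⁶ J/kg
1.30866×10⁶ J/kg ÷ 3600000 J/kWh × 907.185 kg/short ton = 329.777 kWh/short ton

330 kWh/short ton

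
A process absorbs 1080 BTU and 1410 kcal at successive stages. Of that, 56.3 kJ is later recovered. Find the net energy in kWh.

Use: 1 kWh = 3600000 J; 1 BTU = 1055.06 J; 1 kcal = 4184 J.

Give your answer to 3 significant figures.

1080 BTU × 1055.06 → 1.13946×10⁶ J
1410 kcal × 4184 → 5.89944×10⁶ J
56.3 kJ × 1000 → 56300 J
Net: 1.13946×10⁶ + 5.89944×10⁶ − 56300 = 6.9826×10⁶ J
In kWh: 6.9826×10⁶ / 3600000 = 1.93961 kWh

1.94 kWh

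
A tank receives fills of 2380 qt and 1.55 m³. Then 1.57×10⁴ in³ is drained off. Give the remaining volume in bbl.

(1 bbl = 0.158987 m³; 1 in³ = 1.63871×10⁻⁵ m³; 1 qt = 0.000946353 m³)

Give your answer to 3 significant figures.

2380 qt × 0.000946353 = 2.25232 m³
1.55 m³ (already m³)
1.57×10⁴ in³ × 1.63871×10⁻⁵ = 0.257277 m³
Net: 2.25232 + 1.55 − 0.257277 = 3.54504 m³
In bbl: 3.54504 / 0.158987 = 22.2977 bbl

22.3 bbl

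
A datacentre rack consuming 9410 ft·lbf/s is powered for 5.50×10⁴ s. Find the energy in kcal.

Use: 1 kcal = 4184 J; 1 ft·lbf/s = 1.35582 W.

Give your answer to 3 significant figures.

1.68×10⁵ kcal

9410 ft·lbf/s × 1.35582 → 12758.3 W
E = P × t = 12758.3 W × 55000 s = 7.01706×10⁸ J
7.01706×10⁸ J ÷ (4184 J/kcal) = 167712 kcal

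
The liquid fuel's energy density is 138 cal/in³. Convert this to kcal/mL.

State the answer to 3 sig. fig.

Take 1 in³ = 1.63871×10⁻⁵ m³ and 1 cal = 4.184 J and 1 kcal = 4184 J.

138 cal/in³ × 4.184 J/cal ÷ 1.63871×10⁻⁵ m³/in³ = 3.52345×10⁷ J/m³
3.52345×10⁷ J/m³ ÷ 4184 J/kcal × 10⁻⁶ m³/mL = 0.00842125 kcal/mL

0.00842 kcal/mL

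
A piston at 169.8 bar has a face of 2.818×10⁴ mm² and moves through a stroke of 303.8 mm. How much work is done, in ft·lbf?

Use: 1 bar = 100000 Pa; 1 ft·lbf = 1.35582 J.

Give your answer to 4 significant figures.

169.8 bar → 1.698×10⁷ Pa
2.818×10⁴ mm² → 0.02818 m²
F = P × A = 1.698×10⁷ × 0.02818 = 478496 N
303.8 mm → 0.3038 m
W = F × d = 478496 × 0.3038 = 145367 J
In ft·lbf: 145367 / 1.35582 = 107217 ft·lbf

1.072×10⁵ ft·lbf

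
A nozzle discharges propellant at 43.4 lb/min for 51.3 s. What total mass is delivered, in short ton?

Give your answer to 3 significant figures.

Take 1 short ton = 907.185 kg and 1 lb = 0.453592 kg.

43.4 lb/min → 0.328098 kg/s
m = ṁ × t = 0.328098 × 51.3 = 16.8314 kg
In short ton: 16.8314 / 907.185 = 0.0185534 short ton

0.0186 short ton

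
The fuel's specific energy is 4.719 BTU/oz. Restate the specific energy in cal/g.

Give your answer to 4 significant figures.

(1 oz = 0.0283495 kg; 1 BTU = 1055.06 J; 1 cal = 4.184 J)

4.719 BTU/oz × 1055.06 J/BTU ÷ 0.0283495 kg/oz = 175623 J/kg
175623 J/kg ÷ 4.184 J/cal × 0.001 kg/g = 41.9749 cal/g

41.97 cal/g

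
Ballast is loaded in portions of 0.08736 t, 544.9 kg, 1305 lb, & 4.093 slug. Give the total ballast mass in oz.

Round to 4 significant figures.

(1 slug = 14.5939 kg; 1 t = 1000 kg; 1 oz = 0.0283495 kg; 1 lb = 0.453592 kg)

0.08736 t × 1000 = 87.36 kg
544.9 kg (already kg)
1305 lb × 0.453592 = 591.938 kg
4.093 slug × 14.5939 = 59.7328 kg
Combined: 87.36 + 544.9 + 591.938 + 59.7328 = 1283.93 kg
In oz: 1283.93 / 0.0283495 = 45289.3 oz

4.529×10⁴ oz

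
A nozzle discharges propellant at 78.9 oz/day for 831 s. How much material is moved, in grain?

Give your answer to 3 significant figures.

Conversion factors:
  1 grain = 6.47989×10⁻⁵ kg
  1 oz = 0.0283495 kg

78.9 oz/day → 2.58886×10⁻⁵ kg/s
m = ṁ × t = 2.58886×10⁻⁵ × 831 = 0.0215134 kg
In grain: 0.0215134 / 6.47989×10⁻⁵ = 332.003 grain

332 grain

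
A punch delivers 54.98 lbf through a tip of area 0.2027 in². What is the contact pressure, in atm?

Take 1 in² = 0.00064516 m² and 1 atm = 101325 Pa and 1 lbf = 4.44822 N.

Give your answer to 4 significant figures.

18.46 atm

54.98 lbf × 4.44822 → 244.563 N
0.2027 in² × 0.00064516 → 1.30774×10⁻⁴ m²
P = F / A = 244.563 N / 1.30774×10⁻⁴ m² = 1.87012×10⁶ Pa
1.87012×10⁶ Pa ÷ (101325 Pa/atm) = 18.4566 atm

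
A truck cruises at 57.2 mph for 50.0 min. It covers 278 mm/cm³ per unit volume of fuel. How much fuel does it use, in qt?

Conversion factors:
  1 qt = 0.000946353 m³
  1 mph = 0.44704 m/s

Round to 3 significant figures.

292 qt

57.2 mph → 25.5707 m/s
50.0 min → 3000 s
d = v × t = 25.5707 × 3000 = 76712.1 m
278 mm/cm³ → 278000 m/m³
V = d / (distance per unit fuel) = 76712.1 / 278000 = 0.275943 m³
In qt: 0.275943 / 0.000946353 = 291.586 qt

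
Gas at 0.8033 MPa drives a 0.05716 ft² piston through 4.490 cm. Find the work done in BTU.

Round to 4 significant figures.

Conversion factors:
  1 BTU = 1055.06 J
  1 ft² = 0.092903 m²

0.8033 MPa → 803300 Pa
0.05716 ft² → 0.00531034 m²
F = P × A = 803300 × 0.00531034 = 4265.8 N
4.490 cm → 0.0449 m
W = F × d = 4265.8 × 0.0449 = 191.534 J
In BTU: 191.534 / 1055.06 = 0.181538 BTU

0.1815 BTU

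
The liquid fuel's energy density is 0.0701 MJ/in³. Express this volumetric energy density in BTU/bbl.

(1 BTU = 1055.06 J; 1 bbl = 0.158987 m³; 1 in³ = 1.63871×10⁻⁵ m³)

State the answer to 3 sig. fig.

0.0701 MJ/in³ × 1000000 J/MJ ÷ 1.63871×10⁻⁵ m³/in³ = 4.27776×10⁹ J/m³
4.27776×10⁹ J/m³ ÷ 1055.06 J/BTU × 0.158987 m³/bbl = 644616 BTU/bbl

6.45×10⁵ BTU/bbl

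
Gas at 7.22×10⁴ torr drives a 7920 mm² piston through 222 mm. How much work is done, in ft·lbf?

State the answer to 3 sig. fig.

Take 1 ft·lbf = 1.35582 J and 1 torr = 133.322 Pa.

1.25×10⁴ ft·lbf

7.22×10⁴ torr → 9.62585×10⁶ Pa
7920 mm² → 0.00792 m²
F = P × A = 9.62585×10⁶ × 0.00792 = 76236.7 N
222 mm → 0.222 m
W = F × d = 76236.7 × 0.222 = 16924.5 J
In ft·lbf: 16924.5 / 1.35582 = 12482.9 ft·lbf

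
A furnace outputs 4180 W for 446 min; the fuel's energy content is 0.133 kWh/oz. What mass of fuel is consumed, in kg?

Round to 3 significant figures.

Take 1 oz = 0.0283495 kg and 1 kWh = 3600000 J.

6.62 kg

446 min → 26760 s
E = P × t = 4180 × 26760 = 1.11857×10⁸ J
0.133 kWh/oz → 1.68892×10⁷ J/kg
m = E / e_s = 1.11857×10⁸ / 1.68892×10⁷ = 6.62299 kg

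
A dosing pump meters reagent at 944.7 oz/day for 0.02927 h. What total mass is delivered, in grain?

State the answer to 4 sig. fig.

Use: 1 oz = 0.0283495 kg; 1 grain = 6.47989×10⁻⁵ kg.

504.1 grain

944.7 oz/day → 3.09974×10⁻⁴ kg/s
0.02927 h → 105.372 s
m = ṁ × t = 3.09974×10⁻⁴ × 105.372 = 0.0326626 kg
In grain: 0.0326626 / 6.47989×10⁻⁵ = 504.061 grain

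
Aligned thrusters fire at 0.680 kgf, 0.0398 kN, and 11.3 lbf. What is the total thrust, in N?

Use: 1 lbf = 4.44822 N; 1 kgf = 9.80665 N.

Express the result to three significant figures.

96.7 N

0.680 kgf × 9.80665 → 6.66852 N
0.0398 kN × 1000 → 39.8 N
11.3 lbf × 4.44822 → 50.2649 N
Sum: 6.66852 + 39.8 + 50.2649 = 96.7334 N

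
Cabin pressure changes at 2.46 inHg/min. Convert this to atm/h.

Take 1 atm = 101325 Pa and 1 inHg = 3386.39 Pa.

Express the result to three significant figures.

4.93 atm/h

2.46 inHg/min × 3386.39 Pa/inHg ÷ 60 s/min = 138.842 Pa/s
138.842 Pa/s ÷ 101325 Pa/atm × 3600 s/h = 4.93295 atm/h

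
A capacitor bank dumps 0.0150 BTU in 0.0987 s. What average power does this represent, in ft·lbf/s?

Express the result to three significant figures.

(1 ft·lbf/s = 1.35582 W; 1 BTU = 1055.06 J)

0.0150 BTU × 1055.06 = 15.8259 J
P = E / t = 15.8259 J / 0.0987 s = 160.343 W
160.343 W ÷ (1.35582 W/ft·lbf/s) = 118.263 ft·lbf/s

118 ft·lbf/s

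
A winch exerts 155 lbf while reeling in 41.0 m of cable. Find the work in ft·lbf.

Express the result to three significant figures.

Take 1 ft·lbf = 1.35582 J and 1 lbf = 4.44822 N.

155 lbf × 4.44822 → 689.474 N
W = F × d = 689.474 N × 41 m = 28268.4 J
28268.4 J ÷ (1.35582 J/ft·lbf) = 20849.7 ft·lbf

2.08×10⁴ ft·lbf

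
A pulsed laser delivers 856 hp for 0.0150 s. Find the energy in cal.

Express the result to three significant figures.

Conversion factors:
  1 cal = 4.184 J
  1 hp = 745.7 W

856 hp × 745.7 → 638319 W
E = P × t = 638319 W × 0.015 s = 9574.78 J
9574.78 J ÷ (4.184 J/cal) = 2288.43 cal

2290 cal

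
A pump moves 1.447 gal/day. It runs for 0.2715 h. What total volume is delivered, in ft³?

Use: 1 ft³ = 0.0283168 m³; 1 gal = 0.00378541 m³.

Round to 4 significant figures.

1.447 gal/day → 6.33969×10⁻⁸ m³/s
0.2715 h → 977.4 s
V = Q × t = 6.33969×10⁻⁸ × 977.4 = 6.19641×10⁻⁵ m³
In ft³: 6.19641×10⁻⁵ / 0.0283168 = 0.00218825 ft³

0.002188 ft³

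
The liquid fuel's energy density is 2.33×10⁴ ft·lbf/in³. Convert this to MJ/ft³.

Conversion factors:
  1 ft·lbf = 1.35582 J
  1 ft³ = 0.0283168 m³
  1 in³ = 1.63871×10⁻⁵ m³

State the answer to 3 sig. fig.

54.6 MJ/ft³

2.33×10⁴ ft·lbf/in³ × 1.35582 J/ft·lbf ÷ 1.63871×10⁻⁵ m³/in³ = 1.92777×10⁹ J/m³
1.92777×10⁹ J/m³ ÷ 1000000 J/MJ × 0.0283168 m³/ft³ = 54.5883 MJ/ft³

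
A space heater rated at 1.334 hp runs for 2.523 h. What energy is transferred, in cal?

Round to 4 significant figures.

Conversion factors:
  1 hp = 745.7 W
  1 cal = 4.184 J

2.159×10⁶ cal

1.334 hp × 745.7 = 994.764 W
2.523 h × 3600 = 9082.8 s
E = P × t = 994.764 W × 9082.8 s = 9.03524×10⁶ J
9.03524×10⁶ J ÷ (4.184 J/cal) = 2.15947×10⁶ cal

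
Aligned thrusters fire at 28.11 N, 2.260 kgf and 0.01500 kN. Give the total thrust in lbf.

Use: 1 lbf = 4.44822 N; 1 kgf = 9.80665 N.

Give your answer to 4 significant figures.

28.11 N (already N)
2.260 kgf × 9.80665 → 22.163 N
0.01500 kN × 1000 → 15 N
Combined: 28.11 + 22.163 + 15 = 65.273 N
In lbf: 65.273 / 4.44822 = 14.674 lbf

14.67 lbf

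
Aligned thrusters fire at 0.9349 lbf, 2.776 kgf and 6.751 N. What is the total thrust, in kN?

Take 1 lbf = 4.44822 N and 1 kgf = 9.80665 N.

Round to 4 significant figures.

0.9349 lbf × 4.44822 = 4.15864 N
2.776 kgf × 9.80665 = 27.2233 N
6.751 N (already N)
Sum: 4.15864 + 27.2233 + 6.751 = 38.1329 N
In kN: 38.1329 / 1000 = 0.0381329 kN

0.03813 kN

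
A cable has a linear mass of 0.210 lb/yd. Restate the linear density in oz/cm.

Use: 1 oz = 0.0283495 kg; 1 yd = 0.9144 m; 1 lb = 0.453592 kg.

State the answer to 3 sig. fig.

0.210 lb/yd × 0.453592 kg/lb ÷ 0.9144 m/yd = 0.104171 kg/m
0.104171 kg/m ÷ 0.0283495 kg/oz × 0.01 m/cm = 0.0367453 oz/cm

0.0367 oz/cm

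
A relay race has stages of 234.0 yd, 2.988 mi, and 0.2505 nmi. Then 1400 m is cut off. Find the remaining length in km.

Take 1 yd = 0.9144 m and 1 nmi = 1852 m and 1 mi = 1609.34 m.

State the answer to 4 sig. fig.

4.087 km

234.0 yd × 0.9144 = 213.97 m
2.988 mi × 1609.34 = 4808.71 m
0.2505 nmi × 1852 = 463.926 m
1400 m (already m)
Sum: 213.97 + 4808.71 + 463.926 − 1400 = 4086.61 m
In km: 4086.61 / 1000 = 4.08661 km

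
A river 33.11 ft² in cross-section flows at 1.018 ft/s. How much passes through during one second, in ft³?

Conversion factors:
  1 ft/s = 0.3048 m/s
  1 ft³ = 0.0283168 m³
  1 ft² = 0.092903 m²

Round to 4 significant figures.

33.71 ft³

1.018 ft/s × 0.3048 = 0.310286 m/s
33.11 ft² × 0.092903 = 3.07602 m²
V = v × A × t = 0.310286 m/s × 3.07602 m² × 1 s = 0.954446 m³
0.954446 m³ ÷ (0.0283168 m³/ft³) = 33.706 ft³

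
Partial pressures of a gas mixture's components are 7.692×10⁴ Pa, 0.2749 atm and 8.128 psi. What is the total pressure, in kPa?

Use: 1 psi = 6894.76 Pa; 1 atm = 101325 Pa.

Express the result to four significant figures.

7.692×10⁴ Pa (already Pa)
0.2749 atm × 101325 = 27854.2 Pa
8.128 psi × 6894.76 = 56040.6 Pa
Total: 76920 + 27854.2 + 56040.6 = 160815 Pa
In kPa: 160815 / 1000 = 160.815 kPa

160.8 kPa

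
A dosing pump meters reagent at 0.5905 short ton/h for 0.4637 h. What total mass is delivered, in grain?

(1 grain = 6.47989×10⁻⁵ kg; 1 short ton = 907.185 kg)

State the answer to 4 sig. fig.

3.833×10⁶ grain

0.5905 short ton/h → 0.148804 kg/s
0.4637 h → 1669.32 s
m = ṁ × t = 0.148804 × 1669.32 = 248.401 kg
In grain: 248.401 / 6.47989×10⁻⁵ = 3.83341×10⁶ grain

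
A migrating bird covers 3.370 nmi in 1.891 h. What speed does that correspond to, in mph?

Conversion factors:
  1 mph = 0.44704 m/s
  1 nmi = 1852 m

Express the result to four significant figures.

2.051 mph

3.370 nmi × 1852 = 6241.24 m
1.891 h × 3600 = 6807.6 s
v = d / t = 6241.24 m / 6807.6 s = 0.916805 m/s
0.916805 m/s ÷ (0.44704 m/s/mph) = 2.05083 mph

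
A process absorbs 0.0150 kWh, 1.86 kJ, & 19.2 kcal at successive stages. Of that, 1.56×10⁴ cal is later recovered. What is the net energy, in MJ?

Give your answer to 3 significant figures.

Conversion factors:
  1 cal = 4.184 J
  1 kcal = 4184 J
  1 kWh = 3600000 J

0.0150 kWh × 3600000 = 54000 J
1.86 kJ × 1000 = 1860 J
19.2 kcal × 4184 = 80332.8 J
1.56×10⁴ cal × 4.184 = 65270.4 J
Sum: 54000 + 1860 + 80332.8 − 65270.4 = 70922.4 J
In MJ: 70922.4 / 1000000 = 0.0709224 MJ

0.0709 MJ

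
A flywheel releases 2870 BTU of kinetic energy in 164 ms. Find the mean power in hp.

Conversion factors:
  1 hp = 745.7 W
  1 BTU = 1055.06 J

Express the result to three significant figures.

2870 BTU × 1055.06 → 3.02802×10⁶ J
164 ms × 0.001 → 0.164 s
P = E / t = 3.02802×10⁶ J / 0.164 s = 1.84635×10⁷ W
1.84635×10⁷ W ÷ (745.7 W/hp) = 24760 hp

2.48×10⁴ hp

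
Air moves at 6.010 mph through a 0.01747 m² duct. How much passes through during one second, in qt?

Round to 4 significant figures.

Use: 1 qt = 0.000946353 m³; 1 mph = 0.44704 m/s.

49.60 qt

6.010 mph × 0.44704 → 2.68671 m/s
V = v × A × t = 2.68671 m/s × 0.01747 m² × 1 s = 0.0469368 m³
0.0469368 m³ ÷ (0.000946353 m³/qt) = 49.5976 qt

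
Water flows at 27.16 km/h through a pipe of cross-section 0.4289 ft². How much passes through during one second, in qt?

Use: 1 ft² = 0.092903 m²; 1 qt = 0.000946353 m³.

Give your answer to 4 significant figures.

317.7 qt

27.16 km/h × (1/3.6) → 7.54444 m/s
0.4289 ft² × 0.092903 → 0.0398461 m²
V = v × A × t = 7.54444 m/s × 0.0398461 m² × 1 s = 0.300617 m³
0.300617 m³ ÷ (0.000946353 m³/qt) = 317.658 qt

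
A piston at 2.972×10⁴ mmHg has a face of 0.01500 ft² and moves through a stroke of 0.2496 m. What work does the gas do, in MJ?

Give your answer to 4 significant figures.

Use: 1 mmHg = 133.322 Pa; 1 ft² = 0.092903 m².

0.001378 MJ

2.972×10⁴ mmHg → 3.96233×10⁶ Pa
0.01500 ft² → 0.00139354 m²
F = P × A = 3.96233×10⁶ × 0.00139354 = 5521.67 N
W = F × d = 5521.67 × 0.2496 = 1378.21 J
In MJ: 1378.21 / 1000000 = 0.00137821 MJ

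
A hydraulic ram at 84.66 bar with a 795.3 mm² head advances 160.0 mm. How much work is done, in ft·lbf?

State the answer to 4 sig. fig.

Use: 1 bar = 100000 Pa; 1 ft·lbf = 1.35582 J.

794.6 ft·lbf

84.66 bar → 8.466×10⁶ Pa
795.3 mm² → 7.953×10⁻⁴ m²
F = P × A = 8.466×10⁶ × 7.953×10⁻⁴ = 6733.01 N
160.0 mm → 0.16 m
W = F × d = 6733.01 × 0.16 = 1077.28 J
In ft·lbf: 1077.28 / 1.35582 = 794.56 ft·lbf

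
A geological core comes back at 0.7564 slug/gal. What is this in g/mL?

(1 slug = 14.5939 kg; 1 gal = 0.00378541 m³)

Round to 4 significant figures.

0.7564 slug/gal × 14.5939 kg/slug ÷ 0.00378541 m³/gal = 2916.15 kg/m³
2916.15 kg/m³ ÷ 0.001 kg/g × 10⁻⁶ m³/mL = 2.91615 g/mL

2.916 g/mL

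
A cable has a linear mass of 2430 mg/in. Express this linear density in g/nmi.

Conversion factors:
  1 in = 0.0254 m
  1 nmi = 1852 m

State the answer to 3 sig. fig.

1.77×10⁵ g/nmi

2430 mg/in × 10⁻⁶ kg/mg ÷ 0.0254 m/in = 0.0956693 kg/m
0.0956693 kg/m ÷ 0.001 kg/g × 1852 m/nmi = 177180 g/nmi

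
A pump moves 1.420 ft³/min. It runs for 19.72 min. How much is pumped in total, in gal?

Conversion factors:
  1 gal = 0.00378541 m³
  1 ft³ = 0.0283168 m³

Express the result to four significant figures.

1.420 ft³/min → 6.70164×10⁻⁴ m³/s
19.72 min → 1183.2 s
V = Q × t = 6.70164×10⁻⁴ × 1183.2 = 0.792938 m³
In gal: 0.792938 / 0.00378541 = 209.472 gal

209.5 gal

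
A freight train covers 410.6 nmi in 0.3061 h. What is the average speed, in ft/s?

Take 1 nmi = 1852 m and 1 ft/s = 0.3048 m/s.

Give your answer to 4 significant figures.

2264 ft/s

410.6 nmi × 1852 = 760431 m
0.3061 h × 3600 = 1101.96 s
v = d / t = 760431 m / 1101.96 s = 690.071 m/s
690.071 m/s ÷ (0.3048 m/s/ft/s) = 2264.01 ft/s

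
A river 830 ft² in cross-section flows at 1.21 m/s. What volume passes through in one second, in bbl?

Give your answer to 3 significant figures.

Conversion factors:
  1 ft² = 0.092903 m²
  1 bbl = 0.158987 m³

830 ft² × 0.092903 = 77.1095 m²
V = v × A × t = 1.21 m/s × 77.1095 m² × 1 s = 93.3025 m³
93.3025 m³ ÷ (0.158987 m³/bbl) = 586.856 bbl

587 bbl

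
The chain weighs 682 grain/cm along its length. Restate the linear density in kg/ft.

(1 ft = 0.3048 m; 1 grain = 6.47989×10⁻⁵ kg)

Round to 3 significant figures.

1.35 kg/ft

682 grain/cm × 6.47989×10⁻⁵ kg/grain ÷ 0.01 m/cm = 4.41928 kg/m
4.41928 kg/m × 0.3048 m/ft = 1.347 kg/ft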